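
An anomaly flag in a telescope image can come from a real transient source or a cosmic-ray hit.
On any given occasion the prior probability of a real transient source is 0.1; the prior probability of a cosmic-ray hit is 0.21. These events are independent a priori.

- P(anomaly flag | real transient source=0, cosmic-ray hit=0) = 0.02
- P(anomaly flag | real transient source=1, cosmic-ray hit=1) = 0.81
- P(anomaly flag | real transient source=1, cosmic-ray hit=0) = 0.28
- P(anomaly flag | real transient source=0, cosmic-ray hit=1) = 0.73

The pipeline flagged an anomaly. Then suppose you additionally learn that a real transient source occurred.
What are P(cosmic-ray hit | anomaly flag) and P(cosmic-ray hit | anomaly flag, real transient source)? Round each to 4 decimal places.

P(cosmic-ray hit | anomaly flag) ≈ 0.8101; P(cosmic-ray hit | anomaly flag, real transient source) ≈ 0.4347

Enumerate the 4 (real transient source, cosmic-ray hit) configurations and weight by the priors:
  P(anomaly flag) = 0.02·0.9·0.79 + 0.73·0.9·0.21 + 0.28·0.1·0.79 + 0.81·0.1·0.21
        = 0.014220 + 0.137970 + 0.022120 + 0.017010 = 0.191320
Keeping only the cosmic-ray hit-present terms gives 0.154980, so
  P(cosmic-ray hit | anomaly flag) = 0.154980 / 0.191320 ≈ 0.8101

With the extra evidence:
P(anomaly flag | real transient source) = 0.28·0.79 + 0.81·0.21 = 0.221200 + 0.170100 = 0.391300
Of this, 0.170100 comes from 0.81·0.21 (the cosmic-ray hit=true cases).
P(cosmic-ray hit | anomaly flag, real transient source) = 0.170100 / 0.391300 ≈ 0.4347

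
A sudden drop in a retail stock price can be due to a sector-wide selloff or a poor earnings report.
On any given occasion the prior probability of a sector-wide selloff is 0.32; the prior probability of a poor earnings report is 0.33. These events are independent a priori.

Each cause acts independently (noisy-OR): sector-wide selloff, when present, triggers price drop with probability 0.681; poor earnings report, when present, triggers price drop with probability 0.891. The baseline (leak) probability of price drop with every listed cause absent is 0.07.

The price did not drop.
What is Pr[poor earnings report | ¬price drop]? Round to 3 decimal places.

Under noisy-OR, P(price drop | causes) = 1 − (1−0.07)·∏(1−qᵢ) over the active causes.
Enumerate the 4 (sector-wide selloff, poor earnings report) configurations and weight by the priors:
  P(¬price drop) = 0.93*0.68*0.67 + 0.10137*0.68*0.33 + 0.29667*0.32*0.67 + 0.032337*0.32*0.33
        = 0.423708 + 0.022747 + 0.063606 + 0.003415 = 0.513476
The terms with poor earnings report present sum to 0.026162, so
  P(poor earnings report | ¬price drop) = 0.026162 / 0.513476 ≈ 0.051

Pr[poor earnings report | ¬price drop] ≈ 0.051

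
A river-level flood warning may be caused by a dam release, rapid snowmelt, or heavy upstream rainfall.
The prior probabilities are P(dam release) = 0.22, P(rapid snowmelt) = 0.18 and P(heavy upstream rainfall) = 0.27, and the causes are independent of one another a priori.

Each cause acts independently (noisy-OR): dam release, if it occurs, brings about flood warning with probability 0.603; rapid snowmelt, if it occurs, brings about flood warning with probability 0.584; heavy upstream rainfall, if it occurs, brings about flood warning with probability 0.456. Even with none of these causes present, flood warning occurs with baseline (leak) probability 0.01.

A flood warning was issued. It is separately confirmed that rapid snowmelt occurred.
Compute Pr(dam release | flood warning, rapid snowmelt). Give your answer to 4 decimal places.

Under noisy-OR, P(flood warning | causes) = 1 − (1−0.01)·∏(1−qᵢ) over the active causes.
For the numerator, keep only dam release=true terms: 0.134342 + 0.054117 = 0.188459
The normalizing constant is 0.58816*0.78*0.73 + 0.775959*0.78*0.27 + 0.8365*0.22*0.73 + 0.911056*0.22*0.27 = 0.686774
P(dam release | flood warning, rapid snowmelt) = 0.188459/0.686774 ≈ 0.2744

Pr(dam release | flood warning, rapid snowmelt) ≈ 0.2744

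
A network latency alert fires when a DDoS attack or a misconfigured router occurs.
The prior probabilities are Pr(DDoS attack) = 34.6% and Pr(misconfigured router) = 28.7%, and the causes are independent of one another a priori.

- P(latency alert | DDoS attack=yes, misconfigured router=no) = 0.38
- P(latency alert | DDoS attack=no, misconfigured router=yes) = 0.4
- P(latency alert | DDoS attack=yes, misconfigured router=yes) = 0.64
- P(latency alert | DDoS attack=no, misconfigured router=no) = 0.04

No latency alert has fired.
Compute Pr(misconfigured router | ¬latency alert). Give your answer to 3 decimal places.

P(¬latency alert) = 0.96·0.654·0.713 + 0.6·0.654·0.287 + 0.62·0.346·0.713 + 0.36·0.346·0.287 = 0.447650 + 0.112619 + 0.152953 + 0.035749 = 0.748971
Restricting to configurations with misconfigured router present: 0.112619 + 0.035749 = 0.148368.
P(misconfigured router | ¬latency alert) = 0.148368 / 0.748971 ≈ 0.198

Pr(misconfigured router | ¬latency alert) ≈ 0.198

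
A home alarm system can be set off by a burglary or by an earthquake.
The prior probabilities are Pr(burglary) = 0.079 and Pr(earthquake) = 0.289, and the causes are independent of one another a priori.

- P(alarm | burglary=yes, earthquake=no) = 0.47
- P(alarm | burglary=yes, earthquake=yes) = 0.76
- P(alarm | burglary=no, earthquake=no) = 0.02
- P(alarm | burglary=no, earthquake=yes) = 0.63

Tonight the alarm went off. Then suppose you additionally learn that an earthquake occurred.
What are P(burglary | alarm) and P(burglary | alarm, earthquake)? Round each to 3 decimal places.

P(burglary | alarm) ≈ 0.195; P(burglary | alarm, earthquake) ≈ 0.094

P(alarm) = 0.02*0.921*0.711 + 0.63*0.921*0.289 + 0.47*0.079*0.711 + 0.76*0.079*0.289 = 0.013097 + 0.167686 + 0.026399 + 0.017352 = 0.224534
Of this, 0.043751 comes from 0.026399 + 0.017352 (the burglary=true cases).
Hence the posterior is 0.043751/0.224534 ≈ 0.195.

With the extra evidence:
P(alarm | earthquake) = 0.63·0.921 + 0.76·0.079 = 0.580230 + 0.060040 = 0.640270
Of this, 0.060040 comes from 0.76·0.079 (the burglary=true cases).
P(burglary | alarm, earthquake) = 0.060040 / 0.640270 ≈ 0.094
This is intercausal reasoning (explaining away): once earthquake accounts for the alarm, burglary becomes less likely.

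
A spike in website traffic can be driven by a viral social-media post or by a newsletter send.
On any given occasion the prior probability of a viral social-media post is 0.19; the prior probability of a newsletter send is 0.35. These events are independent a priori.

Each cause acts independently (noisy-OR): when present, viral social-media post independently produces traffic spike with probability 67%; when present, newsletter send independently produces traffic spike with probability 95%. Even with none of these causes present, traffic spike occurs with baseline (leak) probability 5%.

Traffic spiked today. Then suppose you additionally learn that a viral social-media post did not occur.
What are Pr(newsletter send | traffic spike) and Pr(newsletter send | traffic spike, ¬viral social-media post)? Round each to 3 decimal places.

Pr(newsletter send | traffic spike) ≈ 0.751; Pr(newsletter send | traffic spike, ¬viral social-media post) ≈ 0.911

Under noisy-OR, P(traffic spike | causes) = 1 − (1−0.05)·∏(1−qᵢ) over the active causes.
For the numerator, keep only newsletter send=true terms: 0.270034 + 0.065458 = 0.335492
The normalizing constant is 0.05·0.81·0.65 + 0.9525·0.81·0.35 + 0.6865·0.19·0.65 + 0.984325·0.19·0.35 = 0.446600
Posterior = 0.335492 / 0.446600 ≈ 0.751

Now condition on the additional information:
Sum P(traffic spike|·) weighted by the priors over both values of newsletter send:
  P(traffic spike | ¬viral social-media post) = 0.05·0.65 + 0.9525·0.35
        = 0.032500 + 0.333375 = 0.365875
Keeping only the newsletter send-present terms gives 0.333375, so
  P(newsletter send | traffic spike, ¬viral social-media post) = 0.333375 / 0.365875 ≈ 0.911
With viral social-media post excluded, newsletter send must carry more of the explanatory weight for the traffic spike.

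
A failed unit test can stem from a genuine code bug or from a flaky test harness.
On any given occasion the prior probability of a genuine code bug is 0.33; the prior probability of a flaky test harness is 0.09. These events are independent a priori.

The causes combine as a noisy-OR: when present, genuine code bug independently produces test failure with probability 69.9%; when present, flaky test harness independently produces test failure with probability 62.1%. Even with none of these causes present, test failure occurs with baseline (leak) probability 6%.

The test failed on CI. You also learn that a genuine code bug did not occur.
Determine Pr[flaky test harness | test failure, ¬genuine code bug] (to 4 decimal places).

Pr[flaky test harness | test failure, ¬genuine code bug] ≈ 0.5148

Under noisy-OR, P(test failure | causes) = 1 − (1−0.06)·∏(1−qᵢ) over the active causes.
Numerator (weight on configurations with flaky test harness): 0.64374*0.09 = 0.057937
Denominator P(test failure | ¬genuine code bug): 0.06*0.91 + 0.64374*0.09 = 0.112537
Posterior = 0.057937 / 0.112537 ≈ 0.5148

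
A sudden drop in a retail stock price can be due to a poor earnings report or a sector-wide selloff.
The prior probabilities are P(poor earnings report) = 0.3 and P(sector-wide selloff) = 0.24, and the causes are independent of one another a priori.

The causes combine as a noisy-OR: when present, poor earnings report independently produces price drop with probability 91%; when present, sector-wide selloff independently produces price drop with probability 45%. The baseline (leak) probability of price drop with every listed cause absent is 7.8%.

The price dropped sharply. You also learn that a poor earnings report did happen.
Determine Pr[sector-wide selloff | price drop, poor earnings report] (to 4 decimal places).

Under noisy-OR, P(price drop | causes) = 1 − (1−0.078)·∏(1−qᵢ) over the active causes.
For the numerator, keep only sector-wide selloff=true terms: 0.954361*0.24 = 0.229047
Normalizer over all consistent configurations: 0.91702*0.76 + 0.954361*0.24 = 0.925982
P(sector-wide selloff | price drop, poor earnings report) = 0.229047/0.925982 ≈ 0.2474

Pr[sector-wide selloff | price drop, poor earnings report] ≈ 0.2474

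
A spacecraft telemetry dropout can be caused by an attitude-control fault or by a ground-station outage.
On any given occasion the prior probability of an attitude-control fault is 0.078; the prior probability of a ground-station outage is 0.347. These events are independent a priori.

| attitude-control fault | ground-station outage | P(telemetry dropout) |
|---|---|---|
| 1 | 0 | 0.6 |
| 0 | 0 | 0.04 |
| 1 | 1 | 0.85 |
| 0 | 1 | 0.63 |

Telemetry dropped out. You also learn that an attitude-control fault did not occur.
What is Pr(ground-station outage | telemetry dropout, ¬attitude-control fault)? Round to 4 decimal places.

Pr(ground-station outage | telemetry dropout, ¬attitude-control fault) ≈ 0.8933

Numerator (weight on configurations with ground-station outage): 0.63×0.347 = 0.218610
Denominator P(telemetry dropout | ¬attitude-control fault): 0.04×0.653 + 0.63×0.347 = 0.244730
Posterior = 0.218610 / 0.244730 ≈ 0.8933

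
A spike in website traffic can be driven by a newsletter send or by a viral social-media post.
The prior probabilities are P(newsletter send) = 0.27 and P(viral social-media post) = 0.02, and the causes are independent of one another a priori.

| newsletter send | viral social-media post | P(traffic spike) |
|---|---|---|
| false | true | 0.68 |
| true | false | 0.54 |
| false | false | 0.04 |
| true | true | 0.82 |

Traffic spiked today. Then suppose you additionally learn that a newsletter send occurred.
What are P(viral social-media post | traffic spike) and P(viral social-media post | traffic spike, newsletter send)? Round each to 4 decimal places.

Enumerate the 4 (newsletter send, viral social-media post) configurations and weight by the priors:
  P(traffic spike) = 0.04*0.73*0.98 + 0.68*0.73*0.02 + 0.54*0.27*0.98 + 0.82*0.27*0.02
        = 0.028616 + 0.009928 + 0.142884 + 0.004428 = 0.185856
Configurations with viral social-media post contribute 0.014356, so
  P(viral social-media post | traffic spike) = 0.014356 / 0.185856 ≈ 0.0772

Now condition on the additional information:
For the numerator, keep only viral social-media post=true terms: 0.82×0.02 = 0.016400
The normalizing constant is 0.54×0.98 + 0.82×0.02 = 0.545600
Posterior = 0.016400 / 0.545600 ≈ 0.0301

P(viral social-media post | traffic spike) ≈ 0.0772; P(viral social-media post | traffic spike, newsletter send) ≈ 0.0301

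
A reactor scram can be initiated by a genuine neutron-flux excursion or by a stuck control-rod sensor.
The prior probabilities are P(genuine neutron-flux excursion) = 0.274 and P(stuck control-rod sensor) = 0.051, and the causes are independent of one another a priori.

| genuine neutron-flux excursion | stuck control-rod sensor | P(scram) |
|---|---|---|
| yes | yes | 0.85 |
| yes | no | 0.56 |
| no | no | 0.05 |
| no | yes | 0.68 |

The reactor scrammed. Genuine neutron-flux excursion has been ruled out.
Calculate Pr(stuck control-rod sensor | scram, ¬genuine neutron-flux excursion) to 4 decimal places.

For the numerator, keep only stuck control-rod sensor=true terms: 0.68·0.051 = 0.034680
Normalizer over all consistent configurations: 0.05·0.949 + 0.68·0.051 = 0.082130
Posterior = 0.034680 / 0.082130 ≈ 0.4223

Pr(stuck control-rod sensor | scram, ¬genuine neutron-flux excursion) ≈ 0.4223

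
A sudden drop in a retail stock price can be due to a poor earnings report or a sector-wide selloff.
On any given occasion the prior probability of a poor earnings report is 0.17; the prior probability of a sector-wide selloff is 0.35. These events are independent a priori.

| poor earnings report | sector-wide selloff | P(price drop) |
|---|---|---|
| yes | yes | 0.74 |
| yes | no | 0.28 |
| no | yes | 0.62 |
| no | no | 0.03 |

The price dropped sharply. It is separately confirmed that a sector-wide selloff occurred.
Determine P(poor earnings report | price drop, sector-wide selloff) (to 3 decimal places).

For the numerator, keep only poor earnings report=true terms: 0.74*0.17 = 0.125800
Denominator P(price drop | sector-wide selloff): 0.62*0.83 + 0.74*0.17 = 0.640400
P(poor earnings report | price drop, sector-wide selloff) = 0.125800/0.640400 ≈ 0.196

P(poor earnings report | price drop, sector-wide selloff) ≈ 0.196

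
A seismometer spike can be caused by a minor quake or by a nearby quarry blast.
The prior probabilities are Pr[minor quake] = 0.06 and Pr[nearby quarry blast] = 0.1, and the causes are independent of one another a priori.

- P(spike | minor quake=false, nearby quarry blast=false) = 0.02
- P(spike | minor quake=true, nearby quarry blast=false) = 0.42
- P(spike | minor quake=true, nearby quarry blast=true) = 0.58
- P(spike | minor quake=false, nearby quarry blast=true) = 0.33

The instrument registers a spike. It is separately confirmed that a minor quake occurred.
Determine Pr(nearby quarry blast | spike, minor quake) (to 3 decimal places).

Pr(nearby quarry blast | spike, minor quake) ≈ 0.133

By total probability over both values of nearby quarry blast:
  P(spike | minor quake) = 0.42·0.9 + 0.58·0.1
        = 0.378000 + 0.058000 = 0.436000
The terms with nearby quarry blast present sum to 0.058000, so
  P(nearby quarry blast | spike, minor quake) = 0.058000 / 0.436000 ≈ 0.133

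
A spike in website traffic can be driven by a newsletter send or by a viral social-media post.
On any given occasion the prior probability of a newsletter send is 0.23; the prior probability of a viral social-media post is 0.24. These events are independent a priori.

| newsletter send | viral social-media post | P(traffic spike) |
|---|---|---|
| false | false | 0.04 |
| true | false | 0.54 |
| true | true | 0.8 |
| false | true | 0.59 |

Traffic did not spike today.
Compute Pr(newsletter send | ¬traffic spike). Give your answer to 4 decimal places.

Pr(newsletter send | ¬traffic spike) ≈ 0.1254

Enumerate the 4 (newsletter send, viral social-media post) configurations and weight by the priors:
  P(¬traffic spike) = 0.96×0.77×0.76 + 0.41×0.77×0.24 + 0.46×0.23×0.76 + 0.2×0.23×0.24
        = 0.561792 + 0.075768 + 0.080408 + 0.011040 = 0.729008
Keeping only the newsletter send-present terms gives 0.091448, so
  P(newsletter send | ¬traffic spike) = 0.091448 / 0.729008 ≈ 0.1254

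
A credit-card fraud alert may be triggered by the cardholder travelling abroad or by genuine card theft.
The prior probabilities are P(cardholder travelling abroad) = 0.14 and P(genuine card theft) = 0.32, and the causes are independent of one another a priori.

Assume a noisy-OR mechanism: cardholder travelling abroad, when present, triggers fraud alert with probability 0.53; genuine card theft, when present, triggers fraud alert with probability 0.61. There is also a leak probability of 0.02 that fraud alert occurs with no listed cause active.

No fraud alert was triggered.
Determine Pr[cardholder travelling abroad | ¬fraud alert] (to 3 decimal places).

Under noisy-OR, P(fraud alert | causes) = 1 − (1−0.02)·∏(1−qᵢ) over the active causes.
Enumerate the 4 (cardholder travelling abroad, genuine card theft) configurations and weight by the priors:
  P(¬fraud alert) = 0.98×0.86×0.68 + 0.3822×0.86×0.32 + 0.4606×0.14×0.68 + 0.179634×0.14×0.32
        = 0.573104 + 0.105181 + 0.043849 + 0.008048 = 0.730182
Configurations with cardholder travelling abroad contribute 0.051897, so
  P(cardholder travelling abroad | ¬fraud alert) = 0.051897 / 0.730182 ≈ 0.071

Pr[cardholder travelling abroad | ¬fraud alert] ≈ 0.071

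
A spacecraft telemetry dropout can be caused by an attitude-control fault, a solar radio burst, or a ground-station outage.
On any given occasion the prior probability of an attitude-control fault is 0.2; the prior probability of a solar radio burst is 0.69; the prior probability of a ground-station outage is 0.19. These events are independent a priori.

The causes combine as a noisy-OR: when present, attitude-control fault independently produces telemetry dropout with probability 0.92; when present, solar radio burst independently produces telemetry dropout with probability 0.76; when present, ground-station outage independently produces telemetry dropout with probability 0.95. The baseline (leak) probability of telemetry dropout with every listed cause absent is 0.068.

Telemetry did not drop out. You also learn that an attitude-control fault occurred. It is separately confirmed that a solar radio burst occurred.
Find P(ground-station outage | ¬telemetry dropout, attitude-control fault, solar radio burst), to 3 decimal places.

P(ground-station outage | ¬telemetry dropout, attitude-control fault, solar radio burst) ≈ 0.012

Under noisy-OR, P(telemetry dropout | causes) = 1 − (1−0.068)·∏(1−qᵢ) over the active causes.
P(¬telemetry dropout | attitude-control fault, solar radio burst) = 0.017894×0.81 + 0.000895×0.19 = 0.014494 + 0.000170 = 0.014664
Restricting to configurations with ground-station outage present: 0.000895×0.19 = 0.000170.
P(ground-station outage | ¬telemetry dropout, attitude-control fault, solar radio burst) = 0.000170 / 0.014664 ≈ 0.012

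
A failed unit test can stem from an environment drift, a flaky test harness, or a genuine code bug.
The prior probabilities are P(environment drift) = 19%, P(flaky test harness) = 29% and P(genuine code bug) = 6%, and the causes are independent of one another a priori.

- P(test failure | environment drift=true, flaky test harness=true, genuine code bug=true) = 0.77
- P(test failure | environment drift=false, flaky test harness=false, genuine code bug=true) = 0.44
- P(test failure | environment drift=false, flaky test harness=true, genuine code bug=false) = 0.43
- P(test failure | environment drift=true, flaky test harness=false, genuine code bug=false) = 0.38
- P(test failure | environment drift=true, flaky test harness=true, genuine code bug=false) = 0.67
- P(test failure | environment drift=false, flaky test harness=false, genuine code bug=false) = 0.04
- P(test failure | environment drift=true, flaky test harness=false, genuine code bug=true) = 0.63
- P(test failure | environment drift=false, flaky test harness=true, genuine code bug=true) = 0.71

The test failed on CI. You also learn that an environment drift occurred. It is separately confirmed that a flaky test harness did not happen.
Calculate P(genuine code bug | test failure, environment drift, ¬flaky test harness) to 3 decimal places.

P(genuine code bug | test failure, environment drift, ¬flaky test harness) ≈ 0.096

For the numerator, keep only genuine code bug=true terms: 0.63×0.06 = 0.037800
Normalizer over all consistent configurations: 0.38×0.94 + 0.63×0.06 = 0.395000
P(genuine code bug | test failure, environment drift, ¬flaky test harness) = 0.037800/0.395000 ≈ 0.096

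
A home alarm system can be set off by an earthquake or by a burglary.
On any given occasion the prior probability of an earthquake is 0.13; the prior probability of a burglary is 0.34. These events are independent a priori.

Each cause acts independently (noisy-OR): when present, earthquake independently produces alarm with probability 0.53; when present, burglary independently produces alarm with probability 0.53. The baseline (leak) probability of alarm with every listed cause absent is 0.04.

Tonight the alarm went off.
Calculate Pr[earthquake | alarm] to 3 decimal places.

Under noisy-OR, P(alarm | causes) = 1 − (1−0.04)·∏(1−qᵢ) over the active causes.
Sum P(alarm|·) weighted by the priors over the 4 (earthquake, burglary) configurations:
  P(alarm) = 0.04·0.87·0.66 + 0.5488·0.87·0.34 + 0.5488·0.13·0.66 + 0.787936·0.13·0.34
        = 0.022968 + 0.162335 + 0.047087 + 0.034827 = 0.267217
Keeping only the earthquake-present terms gives 0.081914, so
  P(earthquake | alarm) = 0.081914 / 0.267217 ≈ 0.307

Pr[earthquake | alarm] ≈ 0.307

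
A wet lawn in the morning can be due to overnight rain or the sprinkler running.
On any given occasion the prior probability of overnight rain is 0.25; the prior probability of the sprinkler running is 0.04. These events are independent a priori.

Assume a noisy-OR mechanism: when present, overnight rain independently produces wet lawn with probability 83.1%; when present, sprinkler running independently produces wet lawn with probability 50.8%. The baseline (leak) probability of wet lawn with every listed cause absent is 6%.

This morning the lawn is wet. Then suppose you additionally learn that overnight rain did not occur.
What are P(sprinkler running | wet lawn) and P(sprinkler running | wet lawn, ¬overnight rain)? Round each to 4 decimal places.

P(sprinkler running | wet lawn) ≈ 0.0937; P(sprinkler running | wet lawn, ¬overnight rain) ≈ 0.2718

Under noisy-OR, P(wet lawn | causes) = 1 − (1−0.06)·∏(1−qᵢ) over the active causes.
Numerator (weight on configurations with sprinkler running): 0.016126 + 0.009218 = 0.025344
Normalizer over all consistent configurations: 0.06·0.75·0.96 + 0.53752·0.75·0.04 + 0.84114·0.25·0.96 + 0.921841·0.25·0.04 = 0.270418
Posterior = 0.025344 / 0.270418 ≈ 0.0937

Now also conditioning on overnight rain≠true:
For the numerator, keep only sprinkler running=true terms: 0.53752*0.04 = 0.021501
The normalizing constant is 0.06*0.96 + 0.53752*0.04 = 0.079101
P(sprinkler running | wet lawn, ¬overnight rain) = 0.021501/0.079101 ≈ 0.2718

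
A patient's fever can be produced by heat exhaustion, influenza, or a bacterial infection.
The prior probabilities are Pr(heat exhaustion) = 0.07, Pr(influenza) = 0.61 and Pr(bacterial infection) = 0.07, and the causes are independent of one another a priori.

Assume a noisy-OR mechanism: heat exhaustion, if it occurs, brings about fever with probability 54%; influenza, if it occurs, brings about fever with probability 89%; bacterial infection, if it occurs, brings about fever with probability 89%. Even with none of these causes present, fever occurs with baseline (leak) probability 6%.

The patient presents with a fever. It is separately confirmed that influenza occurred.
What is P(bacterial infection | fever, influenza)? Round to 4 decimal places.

Under noisy-OR, P(fever | causes) = 1 − (1−0.06)·∏(1−qᵢ) over the active causes.
By total probability over the 4 (heat exhaustion, bacterial infection) configurations:
  P(fever | influenza) = 0.8966*0.93*0.93 + 0.988626*0.93*0.07 + 0.952436*0.07*0.93 + 0.994768*0.07*0.07
        = 0.775469 + 0.064360 + 0.062004 + 0.004874 = 0.906707
The terms with bacterial infection present sum to 0.069234, so
  P(bacterial infection | fever, influenza) = 0.069234 / 0.906707 ≈ 0.0764

P(bacterial infection | fever, influenza) ≈ 0.0764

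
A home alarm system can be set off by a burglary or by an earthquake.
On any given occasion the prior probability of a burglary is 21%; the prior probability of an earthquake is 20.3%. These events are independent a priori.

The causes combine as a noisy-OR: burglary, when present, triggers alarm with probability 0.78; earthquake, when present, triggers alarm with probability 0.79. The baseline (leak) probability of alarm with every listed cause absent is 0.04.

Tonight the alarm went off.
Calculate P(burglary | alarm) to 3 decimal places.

Under noisy-OR, P(alarm | causes) = 1 − (1−0.04)·∏(1−qᵢ) over the active causes.
Numerator (weight on configurations with burglary): 0.132021 + 0.040739 = 0.172760
Denominator P(alarm): 0.04×0.79×0.797 + 0.7984×0.79×0.203 + 0.7888×0.21×0.797 + 0.955648×0.21×0.203 = 0.325984
Posterior = 0.172760 / 0.325984 ≈ 0.530

P(burglary | alarm) ≈ 0.530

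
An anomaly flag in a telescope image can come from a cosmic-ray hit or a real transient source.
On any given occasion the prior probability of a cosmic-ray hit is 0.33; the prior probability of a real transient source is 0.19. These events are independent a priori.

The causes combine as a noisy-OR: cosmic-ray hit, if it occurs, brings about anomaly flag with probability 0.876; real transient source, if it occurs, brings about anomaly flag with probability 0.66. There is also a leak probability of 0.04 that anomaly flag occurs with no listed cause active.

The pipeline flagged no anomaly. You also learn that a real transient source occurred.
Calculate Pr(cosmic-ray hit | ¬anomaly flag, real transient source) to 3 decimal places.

Under noisy-OR, P(anomaly flag | causes) = 1 − (1−0.04)·∏(1−qᵢ) over the active causes.
P(¬anomaly flag | real transient source) = 0.3264*0.67 + 0.040474*0.33 = 0.218688 + 0.013356 = 0.232044
Of this, 0.013356 comes from 0.040474*0.33 (the cosmic-ray hit=true cases).
P(cosmic-ray hit | ¬anomaly flag, real transient source) = 0.013356 / 0.232044 ≈ 0.058

Pr(cosmic-ray hit | ¬anomaly flag, real transient source) ≈ 0.058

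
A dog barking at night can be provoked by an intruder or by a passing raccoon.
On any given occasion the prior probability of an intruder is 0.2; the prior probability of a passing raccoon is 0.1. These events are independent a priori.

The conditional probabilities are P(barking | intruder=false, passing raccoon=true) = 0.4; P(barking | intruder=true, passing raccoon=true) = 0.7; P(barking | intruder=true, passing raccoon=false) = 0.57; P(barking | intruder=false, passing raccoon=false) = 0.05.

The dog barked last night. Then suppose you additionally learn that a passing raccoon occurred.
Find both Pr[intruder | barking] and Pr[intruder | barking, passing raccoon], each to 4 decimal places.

Pr[intruder | barking] ≈ 0.6316; Pr[intruder | barking, passing raccoon] ≈ 0.3043

Numerator (weight on configurations with intruder): 0.102600 + 0.014000 = 0.116600
Normalizer over all consistent configurations: 0.05·0.8·0.9 + 0.4·0.8·0.1 + 0.57·0.2·0.9 + 0.7·0.2·0.1 = 0.184600
Posterior = 0.116600 / 0.184600 ≈ 0.6316

Now condition on the additional information:
For the numerator, keep only intruder=true terms: 0.7·0.2 = 0.140000
Denominator P(barking | passing raccoon): 0.4·0.8 + 0.7·0.2 = 0.460000
Posterior = 0.140000 / 0.460000 ≈ 0.3043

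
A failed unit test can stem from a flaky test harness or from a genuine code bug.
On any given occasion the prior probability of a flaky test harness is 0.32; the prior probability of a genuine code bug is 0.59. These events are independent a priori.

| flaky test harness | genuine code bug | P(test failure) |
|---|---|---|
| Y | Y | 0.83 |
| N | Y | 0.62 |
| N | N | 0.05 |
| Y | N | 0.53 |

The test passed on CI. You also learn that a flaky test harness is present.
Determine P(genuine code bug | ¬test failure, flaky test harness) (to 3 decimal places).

Enumerate both values of genuine code bug and weight by the priors:
  P(¬test failure | flaky test harness) = 0.47*0.41 + 0.17*0.59
        = 0.192700 + 0.100300 = 0.293000
The terms with genuine code bug present sum to 0.100300, so
  P(genuine code bug | ¬test failure, flaky test harness) = 0.100300 / 0.293000 ≈ 0.342

P(genuine code bug | ¬test failure, flaky test harness) ≈ 0.342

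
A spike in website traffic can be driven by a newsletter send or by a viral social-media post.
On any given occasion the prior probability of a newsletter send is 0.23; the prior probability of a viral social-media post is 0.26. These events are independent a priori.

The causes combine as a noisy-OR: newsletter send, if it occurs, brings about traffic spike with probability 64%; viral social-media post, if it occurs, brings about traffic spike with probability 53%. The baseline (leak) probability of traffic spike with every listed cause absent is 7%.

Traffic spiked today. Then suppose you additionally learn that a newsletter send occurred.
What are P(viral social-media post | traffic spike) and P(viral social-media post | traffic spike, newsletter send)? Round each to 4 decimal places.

Under noisy-OR, P(traffic spike | causes) = 1 − (1−0.07)·∏(1−qᵢ) over the active causes.
Enumerate the 4 (newsletter send, viral social-media post) configurations and weight by the priors:
  P(traffic spike) = 0.07·0.77·0.74 + 0.5629·0.77·0.26 + 0.6652·0.23·0.74 + 0.842644·0.23·0.26
        = 0.039886 + 0.112693 + 0.113217 + 0.050390 = 0.316186
Configurations with viral social-media post contribute 0.163083, so
  P(viral social-media post | traffic spike) = 0.163083 / 0.316186 ≈ 0.5158

Now also conditioning on newsletter send=true:
P(traffic spike | newsletter send) = 0.6652×0.74 + 0.842644×0.26 = 0.492248 + 0.219087 = 0.711335
Of this, 0.219087 comes from 0.842644×0.26 (the viral social-media post=true cases).
P(viral social-media post | traffic spike, newsletter send) = 0.219087 / 0.711335 ≈ 0.3080

P(viral social-media post | traffic spike) ≈ 0.5158; P(viral social-media post | traffic spike, newsletter send) ≈ 0.3080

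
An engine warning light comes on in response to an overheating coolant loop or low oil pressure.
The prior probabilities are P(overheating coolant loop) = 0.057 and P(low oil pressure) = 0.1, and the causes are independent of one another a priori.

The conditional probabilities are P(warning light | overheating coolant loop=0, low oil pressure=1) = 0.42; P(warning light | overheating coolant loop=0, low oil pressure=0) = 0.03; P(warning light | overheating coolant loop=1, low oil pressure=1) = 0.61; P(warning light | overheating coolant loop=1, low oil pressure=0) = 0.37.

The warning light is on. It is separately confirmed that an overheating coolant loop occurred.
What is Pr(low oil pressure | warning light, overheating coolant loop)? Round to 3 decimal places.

P(warning light | overheating coolant loop) = 0.37*0.9 + 0.61*0.1 = 0.333000 + 0.061000 = 0.394000
Restricting to configurations with low oil pressure present: 0.61*0.1 = 0.061000.
Hence the posterior is 0.061000/0.394000 ≈ 0.155.

Pr(low oil pressure | warning light, overheating coolant loop) ≈ 0.155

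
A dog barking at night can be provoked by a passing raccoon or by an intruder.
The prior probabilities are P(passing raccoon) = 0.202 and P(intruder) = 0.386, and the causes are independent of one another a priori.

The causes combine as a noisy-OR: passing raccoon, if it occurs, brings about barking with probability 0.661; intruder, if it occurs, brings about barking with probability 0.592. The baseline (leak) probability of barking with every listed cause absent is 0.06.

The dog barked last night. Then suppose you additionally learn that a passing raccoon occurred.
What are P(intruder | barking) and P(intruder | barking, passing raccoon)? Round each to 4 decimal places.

P(intruder | barking) ≈ 0.6935; P(intruder | barking, passing raccoon) ≈ 0.4453

Under noisy-OR, P(barking | causes) = 1 − (1−0.06)·∏(1−qᵢ) over the active causes.
Weight on intruder=true, given the evidence: 0.189893 + 0.067835 = 0.257728
Denominator P(barking): 0.06*0.798*0.614 + 0.61648*0.798*0.386 + 0.68134*0.202*0.614 + 0.869987*0.202*0.386 = 0.371631
Posterior = 0.257728 / 0.371631 ≈ 0.6935

Now also conditioning on passing raccoon=true:
Sum P(barking|·) weighted by the priors over both values of intruder:
  P(barking | passing raccoon) = 0.68134*0.614 + 0.869987*0.386
        = 0.418343 + 0.335815 = 0.754158
The terms with intruder present sum to 0.335815, so
  P(intruder | barking, passing raccoon) = 0.335815 / 0.754158 ≈ 0.4453
The drop from 0.6935 to 0.4453 is the explaining-away (discounting) effect.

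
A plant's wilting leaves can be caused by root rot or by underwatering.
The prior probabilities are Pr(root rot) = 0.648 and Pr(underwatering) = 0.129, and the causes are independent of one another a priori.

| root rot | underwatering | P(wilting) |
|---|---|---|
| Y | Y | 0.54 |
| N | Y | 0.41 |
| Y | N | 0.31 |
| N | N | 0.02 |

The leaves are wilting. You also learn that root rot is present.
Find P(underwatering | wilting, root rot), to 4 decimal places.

P(underwatering | wilting, root rot) ≈ 0.2051

By total probability over both values of underwatering:
  P(wilting | root rot) = 0.31×0.871 + 0.54×0.129
        = 0.270010 + 0.069660 = 0.339670
The terms with underwatering present sum to 0.069660, so
  P(underwatering | wilting, root rot) = 0.069660 / 0.339670 ≈ 0.2051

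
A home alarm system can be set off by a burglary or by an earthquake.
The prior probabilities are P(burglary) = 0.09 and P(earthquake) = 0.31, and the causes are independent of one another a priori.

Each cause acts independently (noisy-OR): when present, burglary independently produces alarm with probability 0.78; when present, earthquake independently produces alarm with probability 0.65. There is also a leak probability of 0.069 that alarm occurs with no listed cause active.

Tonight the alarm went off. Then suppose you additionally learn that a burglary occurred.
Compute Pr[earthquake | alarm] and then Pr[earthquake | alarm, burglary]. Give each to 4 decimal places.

Under noisy-OR, P(alarm | causes) = 1 − (1−0.069)·∏(1−qᵢ) over the active causes.
By total probability over the 4 (burglary, earthquake) configurations:
  P(alarm) = 0.069×0.91×0.69 + 0.67415×0.91×0.31 + 0.79518×0.09×0.69 + 0.928313×0.09×0.31
        = 0.043325 + 0.190178 + 0.049381 + 0.025900 = 0.308784
The terms with earthquake present sum to 0.216078, so
  P(earthquake | alarm) = 0.216078 / 0.308784 ≈ 0.6998

Now also conditioning on burglary=true:
Weight on earthquake=true, given the evidence: 0.928313*0.31 = 0.287777
Denominator P(alarm | burglary): 0.79518*0.69 + 0.928313*0.31 = 0.836451
P(earthquake | alarm, burglary) = 0.287777/0.836451 ≈ 0.3440
Conditioning on burglary lowers the posterior on earthquake: the classic explaining-away effect in a common-effect structure.

Pr[earthquake | alarm] ≈ 0.6998; Pr[earthquake | alarm, burglary] ≈ 0.3440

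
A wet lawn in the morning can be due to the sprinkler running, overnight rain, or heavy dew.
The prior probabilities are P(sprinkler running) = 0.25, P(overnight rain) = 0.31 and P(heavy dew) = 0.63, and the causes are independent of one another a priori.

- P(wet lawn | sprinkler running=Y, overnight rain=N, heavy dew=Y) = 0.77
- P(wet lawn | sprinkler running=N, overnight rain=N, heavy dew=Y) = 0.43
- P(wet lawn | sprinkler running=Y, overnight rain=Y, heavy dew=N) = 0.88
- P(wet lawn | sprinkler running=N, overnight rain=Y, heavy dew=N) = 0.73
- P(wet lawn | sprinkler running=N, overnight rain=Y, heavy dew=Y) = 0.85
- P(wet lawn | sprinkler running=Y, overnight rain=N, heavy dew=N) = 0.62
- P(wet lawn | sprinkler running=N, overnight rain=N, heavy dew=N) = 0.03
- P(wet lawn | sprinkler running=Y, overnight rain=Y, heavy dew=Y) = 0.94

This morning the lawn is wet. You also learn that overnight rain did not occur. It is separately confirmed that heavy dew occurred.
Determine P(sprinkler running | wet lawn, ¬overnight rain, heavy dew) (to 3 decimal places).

Numerator (weight on configurations with sprinkler running): 0.77·0.25 = 0.192500
The normalizing constant is 0.43·0.75 + 0.77·0.25 = 0.515000
P(sprinkler running | wet lawn, ¬overnight rain, heavy dew) = 0.192500/0.515000 ≈ 0.374

P(sprinkler running | wet lawn, ¬overnight rain, heavy dew) ≈ 0.374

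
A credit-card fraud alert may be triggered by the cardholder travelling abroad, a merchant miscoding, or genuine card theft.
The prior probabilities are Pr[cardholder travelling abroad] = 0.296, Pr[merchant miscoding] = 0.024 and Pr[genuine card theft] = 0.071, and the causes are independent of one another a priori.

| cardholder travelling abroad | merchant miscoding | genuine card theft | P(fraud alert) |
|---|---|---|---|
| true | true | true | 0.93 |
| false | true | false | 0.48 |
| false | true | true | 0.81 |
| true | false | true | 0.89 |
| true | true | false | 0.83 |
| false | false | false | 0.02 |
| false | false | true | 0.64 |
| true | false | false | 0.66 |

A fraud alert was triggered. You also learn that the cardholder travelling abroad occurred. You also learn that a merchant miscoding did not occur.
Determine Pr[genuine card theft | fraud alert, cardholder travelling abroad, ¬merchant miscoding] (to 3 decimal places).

Pr[genuine card theft | fraud alert, cardholder travelling abroad, ¬merchant miscoding] ≈ 0.093

P(fraud alert | cardholder travelling abroad, ¬merchant miscoding) = 0.66*0.929 + 0.89*0.071 = 0.613140 + 0.063190 = 0.676330
The genuine card theft-present share is 0.89*0.071 = 0.063190.
So P(genuine card theft | fraud alert, cardholder travelling abroad, ¬merchant miscoding) = 0.063190/0.676330 ≈ 0.093.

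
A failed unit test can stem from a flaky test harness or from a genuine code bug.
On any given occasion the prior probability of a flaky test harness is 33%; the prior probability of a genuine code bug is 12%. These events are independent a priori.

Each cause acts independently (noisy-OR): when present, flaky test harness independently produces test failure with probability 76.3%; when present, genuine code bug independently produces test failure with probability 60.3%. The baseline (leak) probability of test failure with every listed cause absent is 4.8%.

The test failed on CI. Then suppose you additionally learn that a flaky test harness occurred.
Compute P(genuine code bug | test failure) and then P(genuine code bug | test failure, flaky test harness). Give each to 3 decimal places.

P(genuine code bug | test failure) ≈ 0.254; P(genuine code bug | test failure, flaky test harness) ≈ 0.138

Under noisy-OR, P(test failure | causes) = 1 − (1−0.048)·∏(1−qᵢ) over the active causes.
For the numerator, keep only genuine code bug=true terms: 0.050013 + 0.036053 = 0.086066
Normalizer over all consistent configurations: 0.048·0.67·0.88 + 0.622056·0.67·0.12 + 0.774376·0.33·0.88 + 0.910427·0.33·0.12 = 0.339246
P(genuine code bug | test failure) = 0.086066/0.339246 ≈ 0.254

Now condition on the additional information:
By total probability over both values of genuine code bug:
  P(test failure | flaky test harness) = 0.774376·0.88 + 0.910427·0.12
        = 0.681451 + 0.109251 = 0.790702
Configurations with genuine code bug contribute 0.109251, so
  P(genuine code bug | test failure, flaky test harness) = 0.109251 / 0.790702 ≈ 0.138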